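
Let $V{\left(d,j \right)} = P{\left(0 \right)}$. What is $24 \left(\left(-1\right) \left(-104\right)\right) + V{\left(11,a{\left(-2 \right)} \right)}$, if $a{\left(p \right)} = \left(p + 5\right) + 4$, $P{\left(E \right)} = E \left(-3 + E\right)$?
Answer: $2496$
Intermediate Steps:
$a{\left(p \right)} = 9 + p$ ($a{\left(p \right)} = \left(5 + p\right) + 4 = 9 + p$)
$V{\left(d,j \right)} = 0$ ($V{\left(d,j \right)} = 0 \left(-3 + 0\right) = 0 \left(-3\right) = 0$)
$24 \left(\left(-1\right) \left(-104\right)\right) + V{\left(11,a{\left(-2 \right)} \right)} = 24 \left(\left(-1\right) \left(-104\right)\right) + 0 = 24 \cdot 104 + 0 = 2496 + 0 = 2496$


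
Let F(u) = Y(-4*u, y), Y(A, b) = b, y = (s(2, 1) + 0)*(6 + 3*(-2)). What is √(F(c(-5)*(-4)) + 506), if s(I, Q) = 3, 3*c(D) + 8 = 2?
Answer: √506 ≈ 22.494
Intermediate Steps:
c(D) = -2 (c(D) = -8/3 + (⅓)*2 = -8/3 + ⅔ = -2)
y = 0 (y = (3 + 0)*(6 + 3*(-2)) = 3*(6 - 6) = 3*0 = 0)
F(u) = 0
√(F(c(-5)*(-4)) + 506) = √(0 + 506) = √506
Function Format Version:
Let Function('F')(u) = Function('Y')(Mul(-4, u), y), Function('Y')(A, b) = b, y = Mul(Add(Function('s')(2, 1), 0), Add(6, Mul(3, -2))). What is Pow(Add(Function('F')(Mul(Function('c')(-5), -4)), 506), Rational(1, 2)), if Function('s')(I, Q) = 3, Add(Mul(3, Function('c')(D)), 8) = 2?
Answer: Pow(506, Rational(1, 2)) ≈ 22.494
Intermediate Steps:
Function('c')(D) = -2 (Function('c')(D) = Add(Rational(-8, 3), Mul(Rational(1, 3), 2)) = Add(Rational(-8, 3), Rational(2, 3)) = -2)
y = 0 (y = Mul(Add(3, 0), Add(6, Mul(3, -2))) = Mul(3, Add(6, -6)) = Mul(3, 0) = 0)
Function('F')(u) = 0
Pow(Add(Function('F')(Mul(Function('c')(-5), -4)), 506), Rational(1, 2)) = Pow(Add(0, 506), Rational(1, 2)) = Pow(506, Rational(1, 2))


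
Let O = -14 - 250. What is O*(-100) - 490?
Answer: 25910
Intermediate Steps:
O = -264
O*(-100) - 490 = -264*(-100) - 490 = 26400 - 490 = 25910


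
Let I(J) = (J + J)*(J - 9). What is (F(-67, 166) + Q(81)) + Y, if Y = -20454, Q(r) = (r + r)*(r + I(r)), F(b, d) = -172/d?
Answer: 156225502/83 ≈ 1.8822e+6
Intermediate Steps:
I(J) = 2*J*(-9 + J) (I(J) = (2*J)*(-9 + J) = 2*J*(-9 + J))
Q(r) = 2*r*(r + 2*r*(-9 + r)) (Q(r) = (r + r)*(r + 2*r*(-9 + r)) = (2*r)*(r + 2*r*(-9 + r)) = 2*r*(r + 2*r*(-9 + r)))
(F(-67, 166) + Q(81)) + Y = (-172/166 + 81²*(-34 + 4*81)) - 20454 = (-172*1/166 + 6561*(-34 + 324)) - 20454 = (-86/83 + 6561*290) - 20454 = (-86/83 + 1902690) - 20454 = 157923184/83 - 20454 = 156225502/83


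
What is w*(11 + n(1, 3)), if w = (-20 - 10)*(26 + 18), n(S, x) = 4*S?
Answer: -19800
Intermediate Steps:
w = -1320 (w = -30*44 = -1320)
w*(11 + n(1, 3)) = -1320*(11 + 4*1) = -1320*(11 + 4) = -1320*15 = -19800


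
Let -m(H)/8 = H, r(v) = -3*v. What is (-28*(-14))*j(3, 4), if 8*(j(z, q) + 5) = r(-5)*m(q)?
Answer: -25480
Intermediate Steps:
m(H) = -8*H
j(z, q) = -5 - 15*q (j(z, q) = -5 + ((-3*(-5))*(-8*q))/8 = -5 + (15*(-8*q))/8 = -5 + (-120*q)/8 = -5 - 15*q)
(-28*(-14))*j(3, 4) = (-28*(-14))*(-5 - 15*4) = 392*(-5 - 60) = 392*(-65) = -25480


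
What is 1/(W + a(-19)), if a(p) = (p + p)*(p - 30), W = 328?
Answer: 1/2190 ≈ 0.00045662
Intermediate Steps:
a(p) = 2*p*(-30 + p) (a(p) = (2*p)*(-30 + p) = 2*p*(-30 + p))
1/(W + a(-19)) = 1/(328 + 2*(-19)*(-30 - 19)) = 1/(328 + 2*(-19)*(-49)) = 1/(328 + 1862) = 1/2190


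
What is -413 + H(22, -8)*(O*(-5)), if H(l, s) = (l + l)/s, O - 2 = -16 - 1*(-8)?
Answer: -578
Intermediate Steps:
O = -6 (O = 2 + (-16 - 1*(-8)) = 2 + (-16 + 8) = 2 - 8 = -6)
H(l, s) = 2*l/s (H(l, s) = (2*l)/s = 2*l/s)
-413 + H(22, -8)*(O*(-5)) = -413 + (2*22/(-8))*(-6*(-5)) = -413 + (2*22*(-⅛))*30 = -413 - 11/2*30 = -413 - 165 = -578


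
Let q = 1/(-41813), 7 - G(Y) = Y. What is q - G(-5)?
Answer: -501757/41813 ≈ -12.000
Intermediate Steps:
G(Y) = 7 - Y
q = -1/41813 ≈ -2.3916e-5
q - G(-5) = -1/41813 - (7 - 1*(-5)) = -1/41813 - (7 + 5) = -1/41813 - 1*12 = -1/41813 - 12 = -501757/41813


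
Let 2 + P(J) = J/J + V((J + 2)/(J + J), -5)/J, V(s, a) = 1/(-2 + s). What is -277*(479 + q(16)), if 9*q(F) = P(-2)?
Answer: -1591919/12 ≈ -1.3266e+5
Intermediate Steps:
P(J) = -1 + 1/(J*(-2 + (2 + J)/(2*J))) (P(J) = -2 + (J/J + 1/((-2 + (J + 2)/(J + J))*J)) = -2 + (1 + 1/((-2 + (2 + J)/((2*J)))*J)) = -2 + (1 + 1/((-2 + (2 + J)*(1/(2*J)))*J)) = -2 + (1 + 1/((-2 + (2 + J)/(2*J))*J)) = -2 + (1 + 1/(J*(-2 + (2 + J)/(2*J)))) = -1 + 1/(J*(-2 + (2 + J)/(2*J))))
q(F) = -1/12 (q(F) = (-3*(-2)/(-2 + 3*(-2)))/9 = (-3*(-2)/(-2 - 6))/9 = (-3*(-2)/(-8))/9 = (-3*(-2)*(-1/8))/9 = (1/9)*(-3/4) = -1/12)
-277*(479 + q(16)) = -277*(479 - 1/12) = -277*5747/12 = -1591919/12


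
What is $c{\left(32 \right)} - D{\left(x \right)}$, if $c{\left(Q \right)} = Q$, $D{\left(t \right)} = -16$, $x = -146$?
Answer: $48$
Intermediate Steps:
$c{\left(32 \right)} - D{\left(x \right)} = 32 - -16 = 32 + 16 = 48$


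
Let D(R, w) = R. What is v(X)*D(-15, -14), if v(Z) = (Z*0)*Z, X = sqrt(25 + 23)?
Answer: 0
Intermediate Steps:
X = 4*sqrt(3) (X = sqrt(48) = 4*sqrt(3) ≈ 6.9282)
v(Z) = 0 (v(Z) = 0*Z = 0)
v(X)*D(-15, -14) = 0*(-15) = 0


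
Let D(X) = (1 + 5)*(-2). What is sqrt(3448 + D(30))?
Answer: 2*sqrt(859) ≈ 58.617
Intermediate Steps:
D(X) = -12 (D(X) = 6*(-2) = -12)
sqrt(3448 + D(30)) = sqrt(3448 - 12) = sqrt(3436) = 2*sqrt(859)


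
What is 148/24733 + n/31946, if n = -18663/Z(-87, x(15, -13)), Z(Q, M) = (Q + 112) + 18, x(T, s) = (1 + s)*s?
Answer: -258287635/33975177974 ≈ -0.0076022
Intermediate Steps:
x(T, s) = s*(1 + s)
Z(Q, M) = 130 + Q (Z(Q, M) = (112 + Q) + 18 = 130 + Q)
n = -18663/43 (n = -18663/(130 - 87) = -18663/43 ≈ -434.02)
148/24733 + n/31946 = 148/24733 - 18663/43/31946 = 148*(1/24733) - 18663/43*1/31946 = 148/24733 - 18663/1373678 = -258287635/33975177974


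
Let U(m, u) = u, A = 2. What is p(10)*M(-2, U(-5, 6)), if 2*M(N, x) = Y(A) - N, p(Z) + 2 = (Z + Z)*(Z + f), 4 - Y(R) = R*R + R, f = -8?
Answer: 0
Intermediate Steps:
Y(R) = 4 - R - R**2 (Y(R) = 4 - (R*R + R) = 4 - (R**2 + R) = 4 - (R + R**2) = 4 + (-R - R**2) = 4 - R - R**2)
p(Z) = -2 + 2*Z*(-8 + Z) (p(Z) = -2 + (Z + Z)*(Z - 8) = -2 + (2*Z)*(-8 + Z) = -2 + 2*Z*(-8 + Z))
M(N, x) = -1 - N/2 (M(N, x) = ((4 - 1*2 - 1*2**2) - N)/2 = ((4 - 2 - 1*4) - N)/2 = ((4 - 2 - 4) - N)/2 = (-2 - N)/2 = -1 - N/2)
p(10)*M(-2, U(-5, 6)) = (-2 - 16*10 + 2*10**2)*(-1 - 1/2*(-2)) = (-2 - 160 + 2*100)*(-1 + 1) = (-2 - 160 + 200)*0 = 38*0 = 0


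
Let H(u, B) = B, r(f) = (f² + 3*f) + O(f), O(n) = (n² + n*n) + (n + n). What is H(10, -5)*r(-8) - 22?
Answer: -782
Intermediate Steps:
O(n) = 2*n + 2*n² (O(n) = (n² + n²) + 2*n = 2*n² + 2*n = 2*n + 2*n²)
r(f) = f² + 3*f + 2*f*(1 + f) (r(f) = (f² + 3*f) + 2*f*(1 + f) = f² + 3*f + 2*f*(1 + f))
H(10, -5)*r(-8) - 22 = -(-40)*(5 + 3*(-8)) - 22 = -(-40)*(5 - 24) - 22 = -(-40)*(-19) - 22 = -5*152 - 22 = -760 - 22 = -782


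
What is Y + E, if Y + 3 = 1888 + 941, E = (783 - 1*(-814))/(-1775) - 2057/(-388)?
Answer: 1949297739/688700 ≈ 2830.4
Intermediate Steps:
E = 3031539/688700 (E = (783 + 814)*(-1/1775) - 2057*(-1/388) = 1597*(-1/1775) + 2057/388 = -1597/1775 + 2057/388 = 3031539/688700 ≈ 4.4018)
Y = 2826 (Y = -3 + (1888 + 941) = -3 + 2829 = 2826)
Y + E = 2826 + 3031539/688700 = 1949297739/688700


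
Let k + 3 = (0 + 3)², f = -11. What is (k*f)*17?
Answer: -1122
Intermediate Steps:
k = 6 (k = -3 + (0 + 3)² = -3 + 3² = -3 + 9 = 6)
(k*f)*17 = (6*(-11))*17 = -66*17 = -1122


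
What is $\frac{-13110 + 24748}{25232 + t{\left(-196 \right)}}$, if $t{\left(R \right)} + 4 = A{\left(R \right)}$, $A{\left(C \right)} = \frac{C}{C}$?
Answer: $\frac{11638}{25229} \approx 0.46129$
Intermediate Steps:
$A{\left(C \right)} = 1$
$t{\left(R \right)} = -3$ ($t{\left(R \right)} = -4 + 1 = -3$)
$\frac{-13110 + 24748}{25232 + t{\left(-196 \right)}} = \frac{-13110 + 24748}{25232 - 3} = \frac{11638}{25229}$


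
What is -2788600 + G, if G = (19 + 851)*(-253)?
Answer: -3008710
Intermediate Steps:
G = -220110 (G = 870*(-253) = -220110)
-2788600 + G = -2788600 - 220110 = -3008710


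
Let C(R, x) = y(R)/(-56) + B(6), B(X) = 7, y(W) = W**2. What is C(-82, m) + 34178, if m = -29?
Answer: 476909/14 ≈ 34065.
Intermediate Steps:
C(R, x) = 7 - R**2/56 (C(R, x) = R**2/(-56) + 7 = R**2*(-1/56) + 7 = -R**2/56 + 7 = 7 - R**2/56)
C(-82, m) + 34178 = (7 - 1/56*(-82)**2) + 34178 = (7 - 1/56*6724) + 34178 = (7 - 1681/14) + 34178 = -1583/14 + 34178 = 476909/14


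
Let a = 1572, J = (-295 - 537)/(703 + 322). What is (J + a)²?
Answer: 2593607179024/1050625 ≈ 2.4686e+6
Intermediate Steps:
J = -832/1025 ≈ -0.81171
(J + a)² = (-832/1025 + 1572)² = (1610468/1025)² = 2593607179024/1050625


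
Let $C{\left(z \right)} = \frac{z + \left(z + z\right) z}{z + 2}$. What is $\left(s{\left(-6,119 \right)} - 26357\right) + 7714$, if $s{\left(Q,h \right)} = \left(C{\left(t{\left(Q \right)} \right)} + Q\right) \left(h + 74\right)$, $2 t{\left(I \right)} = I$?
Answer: $-22696$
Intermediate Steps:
$t{\left(I \right)} = \frac{I}{2}$
$C{\left(z \right)} = \frac{z + 2 z^{2}}{2 + z}$ ($C{\left(z \right)} = \frac{z + 2 z z}{2 + z} = \frac{z + 2 z^{2}}{2 + z}$)
$s{\left(Q,h \right)} = \left(74 + h\right) \left(Q + \frac{Q \left(1 + Q\right)}{2 \left(2 + \frac{Q}{2}\right)}\right)$ ($s{\left(Q,h \right)} = \left(\frac{\frac{Q}{2} \left(1 + 2 \frac{Q}{2}\right)}{2 + \frac{Q}{2}} + Q\right) \left(h + 74\right) = \left(\frac{\frac{Q}{2} \left(1 + Q\right)}{2 + \frac{Q}{2}} + Q\right) \left(74 + h\right) = \left(\frac{Q \left(1 + Q\right)}{2 \left(2 + \frac{Q}{2}\right)} + Q\right) \left(74 + h\right) = \left(Q + \frac{Q \left(1 + Q\right)}{2 \left(2 + \frac{Q}{2}\right)}\right) \left(74 + h\right) = \left(74 + h\right) \left(Q + \frac{Q \left(1 + Q\right)}{2 \left(2 + \frac{Q}{2}\right)}\right)$)
$\left(s{\left(-6,119 \right)} - 26357\right) + 7714 = \left(- \frac{6 \left(370 + 5 \cdot 119 + 148 \left(-6\right) + 2 \left(-6\right) 119\right)}{4 - 6} - 26357\right) + 7714 = \left(- \frac{6 \left(370 + 595 - 888 - 1428\right)}{-2} - 26357\right) + 7714 = \left(\left(-6\right) \left(- \frac{1}{2}\right) \left(-1351\right) - 26357\right) + 7714 = \left(-4053 - 26357\right) + 7714 = -30410 + 7714 = -22696$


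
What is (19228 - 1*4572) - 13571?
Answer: 1085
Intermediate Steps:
(19228 - 1*4572) - 13571 = (19228 - 4572) - 13571 = 14656 - 13571 = 1085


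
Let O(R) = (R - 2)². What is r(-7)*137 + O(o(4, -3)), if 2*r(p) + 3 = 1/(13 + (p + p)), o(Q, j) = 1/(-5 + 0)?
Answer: -6729/25 ≈ -269.16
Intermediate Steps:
o(Q, j) = -⅕ (o(Q, j) = 1/(-5) = -⅕)
O(R) = (-2 + R)²
r(p) = -3/2 + 1/(2*(13 + 2*p)) (r(p) = -3/2 + 1/(2*(13 + (p + p))) = -3/2 + 1/(2*(13 + 2*p)))
r(-7)*137 + O(o(4, -3)) = ((-19 - 3*(-7))/(13 + 2*(-7)))*137 + (-2 - ⅕)² = ((-19 + 21)/(13 - 14))*137 + (-11/5)² = (2/(-1))*137 + 121/25 = -1*2*137 + 121/25 = -2*137 + 121/25 = -274 + 121/25 = -6729/25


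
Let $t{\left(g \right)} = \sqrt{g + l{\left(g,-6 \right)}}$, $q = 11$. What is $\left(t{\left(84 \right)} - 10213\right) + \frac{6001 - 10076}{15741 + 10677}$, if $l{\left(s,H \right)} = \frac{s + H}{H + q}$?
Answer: $- \frac{269811109}{26418} + \frac{\sqrt{2490}}{5} \approx -10203.0$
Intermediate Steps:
$l{\left(s,H \right)} = \frac{H + s}{11 + H}$ ($l{\left(s,H \right)} = \frac{s + H}{H + 11} = \frac{H + s}{11 + H}$)
$t{\left(g \right)} = \sqrt{- \frac{6}{5} + \frac{6 g}{5}}$ ($t{\left(g \right)} = \sqrt{g + \frac{-6 + g}{11 - 6}} = \sqrt{g + \frac{-6 + g}{5}} = \sqrt{g + \left(- \frac{6}{5} + \frac{g}{5}\right)} = \sqrt{- \frac{6}{5} + \frac{6 g}{5}}$)
$\left(t{\left(84 \right)} - 10213\right) + \frac{6001 - 10076}{15741 + 10677} = \left(\frac{\sqrt{-30 + 30 \cdot 84}}{5} - 10213\right) + \frac{6001 - 10076}{15741 + 10677} = \left(\frac{\sqrt{-30 + 2520}}{5} - 10213\right) - \frac{4075}{26418} = \left(\frac{\sqrt{2490}}{5} - 10213\right) - \frac{4075}{26418} = \left(-10213 + \frac{\sqrt{2490}}{5}\right) - \frac{4075}{26418} = - \frac{269811109}{26418} + \frac{\sqrt{2490}}{5}$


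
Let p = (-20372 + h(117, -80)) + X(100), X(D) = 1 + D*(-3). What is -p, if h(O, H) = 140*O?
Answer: 4291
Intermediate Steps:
X(D) = 1 - 3*D
p = -4291 (p = (-20372 + 140*117) + (1 - 3*100) = (-20372 + 16380) + (1 - 300) = -3992 - 299 = -4291)
-p = -1*(-4291) = 4291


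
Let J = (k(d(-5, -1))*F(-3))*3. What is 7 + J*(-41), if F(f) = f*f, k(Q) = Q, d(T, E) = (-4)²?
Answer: -17705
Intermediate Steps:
d(T, E) = 16
F(f) = f²
J = 432 (J = (16*(-3)²)*3 = (16*9)*3 = 144*3 = 432)
7 + J*(-41) = 7 + 432*(-41) = 7 - 17712 = -17705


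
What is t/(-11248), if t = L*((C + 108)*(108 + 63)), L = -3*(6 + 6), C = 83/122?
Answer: 1073979/18056 ≈ 59.480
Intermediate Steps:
C = 83/122 (C = 83*(1/122) = 83/122 ≈ 0.68033)
L = -36 (L = -3*12 = -36)
t = -40811202/61 (t = -36*(83/122 + 108)*(108 + 63) = -238662*171/61 = -36*2267289/122 = -40811202/61 ≈ -6.6904e+5)
t/(-11248) = -40811202/61/(-11248) = -40811202/61*(-1/11248) = 1073979/18056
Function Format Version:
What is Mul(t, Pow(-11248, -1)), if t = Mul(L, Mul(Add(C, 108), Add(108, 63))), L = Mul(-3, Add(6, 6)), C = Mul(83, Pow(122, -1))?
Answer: Rational(1073979, 18056) ≈ 59.480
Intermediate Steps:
C = Rational(83, 122) (C = Mul(83, Rational(1, 122)) = Rational(83, 122) ≈ 0.68033)
L = -36 (L = Mul(-3, 12) = -36)
t = Rational(-40811202, 61) (t = Mul(-36, Mul(Add(Rational(83, 122), 108), Add(108, 63))) = Mul(-36, Mul(Rational(13259, 122), 171)) = Mul(-36, Rational(2267289, 122)) = Rational(-40811202, 61) ≈ -6.6904e+5)
Mul(t, Pow(-11248, -1)) = Mul(Rational(-40811202, 61), Pow(-11248, -1)) = Mul(Rational(-40811202, 61), Rational(-1, 11248)) = Rational(1073979, 18056)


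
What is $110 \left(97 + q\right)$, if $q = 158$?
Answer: $28050$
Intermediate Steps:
$110 \left(97 + q\right) = 110 \left(97 + 158\right) = 110 \cdot 255 = 28050$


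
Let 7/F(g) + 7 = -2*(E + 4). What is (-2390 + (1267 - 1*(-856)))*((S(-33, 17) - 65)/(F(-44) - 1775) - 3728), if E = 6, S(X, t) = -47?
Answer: 11927388756/11983 ≈ 9.9536e+5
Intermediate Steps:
F(g) = -7/27 (F(g) = 7/(-7 - 2*(6 + 4)) = 7/(-7 - 2*10) = 7/(-7 - 20) = 7/(-27) = 7*(-1/27) = -7/27)
(-2390 + (1267 - 1*(-856)))*((S(-33, 17) - 65)/(F(-44) - 1775) - 3728) = (-2390 + (1267 - 1*(-856)))*((-47 - 65)/(-7/27 - 1775) - 3728) = (-2390 + (1267 + 856))*(-112/(-47932/27) - 3728) = (-2390 + 2123)*(-112*(-27/47932) - 3728) = -267*(756/11983 - 3728) = -267*(-44671868/11983) = 11927388756/11983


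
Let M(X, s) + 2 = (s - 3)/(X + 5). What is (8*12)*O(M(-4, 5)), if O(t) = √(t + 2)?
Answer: 96*√2 ≈ 135.76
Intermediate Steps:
M(X, s) = -2 + (-3 + s)/(5 + X) (M(X, s) = -2 + (s - 3)/(X + 5) = -2 + (-3 + s)/(5 + X))
O(t) = √(2 + t)
(8*12)*O(M(-4, 5)) = (8*12)*√(2 + (-13 + 5 - 2*(-4))/(5 - 4)) = 96*√(2 + (-13 + 5 + 8)/1) = 96*√(2 + 1*0) = 96*√(2 + 0) = 96*√2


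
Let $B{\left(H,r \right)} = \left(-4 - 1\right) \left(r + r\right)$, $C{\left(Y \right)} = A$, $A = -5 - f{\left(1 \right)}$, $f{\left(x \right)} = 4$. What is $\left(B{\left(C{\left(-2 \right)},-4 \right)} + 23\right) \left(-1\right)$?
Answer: $-63$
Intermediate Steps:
$A = -9$ ($A = -5 - 4 = -9$)
$C{\left(Y \right)} = -9$
$B{\left(H,r \right)} = - 10 r$ ($B{\left(H,r \right)} = - 5 \cdot 2 r = - 10 r$)
$\left(B{\left(C{\left(-2 \right)},-4 \right)} + 23\right) \left(-1\right) = \left(\left(-10\right) \left(-4\right) + 23\right) \left(-1\right) = \left(40 + 23\right) \left(-1\right) = 63 \left(-1\right) = -63$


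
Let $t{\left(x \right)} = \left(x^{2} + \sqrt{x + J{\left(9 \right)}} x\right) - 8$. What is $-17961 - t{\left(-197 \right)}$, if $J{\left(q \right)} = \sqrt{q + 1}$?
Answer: $-56762 + 197 i \sqrt{197 - \sqrt{10}} \approx -56762.0 + 2742.7 i$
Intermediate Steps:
$J{\left(q \right)} = \sqrt{1 + q}$
$t{\left(x \right)} = -8 + x^{2} + x \sqrt{x + \sqrt{10}}$ ($t{\left(x \right)} = \left(x^{2} + \sqrt{x + \sqrt{1 + 9}} x\right) - 8 = \left(x^{2} + \sqrt{x + \sqrt{10}} x\right) - 8 = \left(x^{2} + x \sqrt{x + \sqrt{10}}\right) - 8 = -8 + x^{2} + x \sqrt{x + \sqrt{10}}$)
$-17961 - t{\left(-197 \right)} = -17961 - \left(-8 + \left(-197\right)^{2} - 197 \sqrt{-197 + \sqrt{10}}\right) = -17961 - \left(-8 + 38809 - 197 \sqrt{-197 + \sqrt{10}}\right) = -17961 - \left(38801 - 197 \sqrt{-197 + \sqrt{10}}\right) = -56762 + 197 \sqrt{-197 + \sqrt{10}}$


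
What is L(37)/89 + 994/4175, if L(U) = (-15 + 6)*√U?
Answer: 994/4175 - 9*√37/89 ≈ -0.37703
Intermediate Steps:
L(U) = -9*√U
L(37)/89 + 994/4175 = -9*√37/89 + 994/4175 = 994/4175 - 9*√37/89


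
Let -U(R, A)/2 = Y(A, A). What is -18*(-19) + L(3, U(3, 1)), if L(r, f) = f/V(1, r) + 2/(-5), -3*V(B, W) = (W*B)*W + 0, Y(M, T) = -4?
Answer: 5084/15 ≈ 338.93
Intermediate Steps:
U(R, A) = 8 (U(R, A) = -2*(-4) = 8)
V(B, W) = -B*W²/3 (V(B, W) = -((W*B)*W + 0)/3 = -((B*W)*W + 0)/3 = -(B*W² + 0)/3 = -B*W²/3)
L(r, f) = -⅖ - 3*f/r² (L(r, f) = f/((-⅓*1*r²)) + 2/(-5) = f/((-r²/3)) + 2*(-⅕) = f*(-3/r²) - ⅖ = -3*f/r² - ⅖ = -⅖ - 3*f/r²)
-18*(-19) + L(3, U(3, 1)) = -18*(-19) + (-⅖ - 3*8/3²) = 342 + (-⅖ - 3*8*⅑) = 342 + (-⅖ - 8/3) = 342 - 46/15 = 5084/15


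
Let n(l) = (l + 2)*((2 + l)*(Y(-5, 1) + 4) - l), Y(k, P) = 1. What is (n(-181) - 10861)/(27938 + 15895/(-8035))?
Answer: 187930615/44893187 ≈ 4.1862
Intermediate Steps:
n(l) = (2 + l)*(10 + 4*l) (n(l) = (l + 2)*((2 + l)*(1 + 4) - l) = (2 + l)*((2 + l)*5 - l) = (2 + l)*((10 + 5*l) - l) = (2 + l)*(10 + 4*l))
(n(-181) - 10861)/(27938 + 15895/(-8035)) = ((20 + 4*(-181)**2 + 18*(-181)) - 10861)/(27938 + 15895/(-8035)) = ((20 + 4*32761 - 3258) - 10861)/(27938 + 15895*(-1/8035)) = ((20 + 131044 - 3258) - 10861)/(27938 - 3179/1607) = (127806 - 10861)/(44893187/1607) = 116945*(1607/44893187) = 187930615/44893187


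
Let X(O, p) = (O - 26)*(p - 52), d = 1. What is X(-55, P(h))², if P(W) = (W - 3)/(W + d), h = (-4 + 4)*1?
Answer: 19847025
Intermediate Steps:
h = 0 (h = 0*1 = 0)
P(W) = (-3 + W)/(1 + W) (P(W) = (W - 3)/(W + 1) = (-3 + W)/(1 + W))
X(O, p) = (-52 + p)*(-26 + O) (X(O, p) = (-26 + O)*(-52 + p) = (-52 + p)*(-26 + O))
X(-55, P(h))² = (1352 - 52*(-55) - 26*(-3 + 0)/(1 + 0) - 55*(-3 + 0)/(1 + 0))² = (1352 + 2860 - 26*(-3)/1 - 55*(-3)/1)² = (1352 + 2860 - 26*(-3) - 55*(-3))² = (1352 + 2860 + 78 + 165)² = 4455² = 19847025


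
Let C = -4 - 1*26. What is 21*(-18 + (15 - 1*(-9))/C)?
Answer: -1974/5 ≈ -394.80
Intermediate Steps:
C = -30 (C = -4 - 26 = -30)
21*(-18 + (15 - 1*(-9))/C) = 21*(-18 + (15 - 1*(-9))/(-30)) = 21*(-18 + (15 + 9)*(-1/30)) = 21*(-18 + 24*(-1/30)) = 21*(-18 - ⅘) = 21*(-94/5) = -1974/5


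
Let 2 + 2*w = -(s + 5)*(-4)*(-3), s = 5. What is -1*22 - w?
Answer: 39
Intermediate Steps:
w = -61 (w = -1 + (-(5 + 5)*(-4)*(-3))/2 = -1 + (-10*(-4)*(-3))/2 = -1 + (-1*(-40)*(-3))/2 = -1 + (40*(-3))/2 = -1 + (½)*(-120) = -1 - 60 = -61)
-1*22 - w = -1*22 - 1*(-61) = -22 + 61 = 39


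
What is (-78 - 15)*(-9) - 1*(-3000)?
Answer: 3837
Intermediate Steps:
(-78 - 15)*(-9) - 1*(-3000) = -93*(-9) + 3000 = 837 + 3000 = 3837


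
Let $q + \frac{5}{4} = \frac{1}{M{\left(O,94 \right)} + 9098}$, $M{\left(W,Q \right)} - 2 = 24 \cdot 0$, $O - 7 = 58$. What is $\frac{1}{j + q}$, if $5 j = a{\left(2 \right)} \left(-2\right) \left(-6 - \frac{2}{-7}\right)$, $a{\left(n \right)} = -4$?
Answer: $- \frac{4550}{47287} \approx -0.096221$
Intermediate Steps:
$O = 65$ ($O = 7 + 58 = 65$)
$M{\left(W,Q \right)} = 2$ ($M{\left(W,Q \right)} = 2 + 24 \cdot 0 = 2 + 0 = 2$)
$q = - \frac{5687}{4550}$ ($q = - \frac{5}{4} + \frac{1}{2 + 9098} = - \frac{5}{4} + \frac{1}{9100} = - \frac{5687}{4550} \approx -1.2499$)
$j = - \frac{64}{7}$ ($j = \frac{\left(-4\right) \left(-2\right) \left(-6 - \frac{2}{-7}\right)}{5} = \frac{8 \left(-6 - - \frac{2}{7}\right)}{5} = \frac{8 \left(-6 + \frac{2}{7}\right)}{5} = \frac{8 \left(- \frac{40}{7}\right)}{5} = \frac{1}{5} \left(- \frac{320}{7}\right) = - \frac{64}{7} \approx -9.1429$)
$\frac{1}{j + q} = \frac{1}{- \frac{64}{7} - \frac{5687}{4550}} = \frac{1}{- \frac{47287}{4550}} = - \frac{4550}{47287}$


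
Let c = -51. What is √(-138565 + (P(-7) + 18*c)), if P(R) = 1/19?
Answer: 24*I*√87419/19 ≈ 373.47*I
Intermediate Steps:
P(R) = 1/19
√(-138565 + (P(-7) + 18*c)) = √(-138565 + (1/19 + 18*(-51))) = √(-138565 + (1/19 - 918)) = √(-138565 - 17441/19) = √(-2650176/19) = 24*I*√87419/19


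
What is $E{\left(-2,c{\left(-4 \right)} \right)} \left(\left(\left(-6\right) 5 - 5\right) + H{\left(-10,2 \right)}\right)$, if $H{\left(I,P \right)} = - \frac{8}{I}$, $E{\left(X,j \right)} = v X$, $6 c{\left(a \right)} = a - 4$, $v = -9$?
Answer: $- \frac{3078}{5} \approx -615.6$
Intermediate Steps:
$c{\left(a \right)} = - \frac{2}{3} + \frac{a}{6}$ ($c{\left(a \right)} = \frac{a - 4}{6} = \frac{-4 + a}{6} = - \frac{2}{3} + \frac{a}{6}$)
$E{\left(X,j \right)} = - 9 X$
$E{\left(-2,c{\left(-4 \right)} \right)} \left(\left(\left(-6\right) 5 - 5\right) + H{\left(-10,2 \right)}\right) = \left(-9\right) \left(-2\right) \left(\left(\left(-6\right) 5 - 5\right) - \frac{8}{-10}\right) = 18 \left(\left(-30 - 5\right) - - \frac{4}{5}\right) = 18 \left(-35 + \frac{4}{5}\right) = 18 \left(- \frac{171}{5}\right) = - \frac{3078}{5}$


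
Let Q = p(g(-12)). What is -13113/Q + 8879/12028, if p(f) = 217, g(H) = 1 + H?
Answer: -5025691/84196 ≈ -59.690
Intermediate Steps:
Q = 217
-13113/Q + 8879/12028 = -13113/217 + 8879/12028 = -13113*1/217 + 8879*(1/12028) = -423/7 + 8879/12028 = -5025691/84196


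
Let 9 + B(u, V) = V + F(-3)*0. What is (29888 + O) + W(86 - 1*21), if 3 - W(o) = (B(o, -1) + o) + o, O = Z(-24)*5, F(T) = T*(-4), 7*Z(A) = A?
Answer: 208277/7 ≈ 29754.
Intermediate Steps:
Z(A) = A/7
F(T) = -4*T
O = -120/7 (O = ((1/7)*(-24))*5 = -24/7*5 = -120/7 ≈ -17.143)
B(u, V) = -9 + V (B(u, V) = -9 + (V - 4*(-3)*0) = -9 + (V + 12*0) = -9 + (V + 0) = -9 + V)
W(o) = 13 - 2*o (W(o) = 3 - (((-9 - 1) + o) + o) = 3 - ((-10 + o) + o) = 3 - (-10 + 2*o) = 3 + (10 - 2*o) = 13 - 2*o)
(29888 + O) + W(86 - 1*21) = (29888 - 120/7) + (13 - 2*(86 - 1*21)) = 209096/7 + (13 - 2*(86 - 21)) = 209096/7 + (13 - 2*65) = 209096/7 + (13 - 130) = 209096/7 - 117 = 208277/7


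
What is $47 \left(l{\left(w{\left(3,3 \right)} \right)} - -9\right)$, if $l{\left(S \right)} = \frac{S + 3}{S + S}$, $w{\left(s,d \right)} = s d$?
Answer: $\frac{1363}{3} \approx 454.33$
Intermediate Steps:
$w{\left(s,d \right)} = d s$
$l{\left(S \right)} = \frac{3 + S}{2 S}$
$47 \left(l{\left(w{\left(3,3 \right)} \right)} - -9\right) = 47 \left(\frac{3 + 3 \cdot 3}{2 \cdot 3 \cdot 3} - -9\right) = 47 \left(\frac{3 + 9}{2 \cdot 9} + 9\right) = 47 \left(\frac{1}{2} \cdot \frac{1}{9} \cdot 12 + 9\right) = 47 \left(\frac{2}{3} + 9\right) = 47 \cdot \frac{29}{3} = \frac{1363}{3}$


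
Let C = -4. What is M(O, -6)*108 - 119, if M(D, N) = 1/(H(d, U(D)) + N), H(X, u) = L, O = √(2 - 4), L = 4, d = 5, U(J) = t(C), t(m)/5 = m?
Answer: -173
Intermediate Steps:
t(m) = 5*m
U(J) = -20 (U(J) = 5*(-4) = -20)
O = I*√2 (O = √(-2) = I*√2 ≈ 1.4142*I)
H(X, u) = 4
M(D, N) = 1/(4 + N)
M(O, -6)*108 - 119 = 108/(4 - 6) - 119 = 108/(-2) - 119 = -½*108 - 119 = -54 - 119 = -173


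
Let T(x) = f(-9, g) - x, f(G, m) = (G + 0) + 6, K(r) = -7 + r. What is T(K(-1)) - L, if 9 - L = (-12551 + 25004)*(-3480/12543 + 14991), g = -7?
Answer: 780506838859/4181 ≈ 1.8668e+8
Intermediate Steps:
f(G, m) = 6 + G (f(G, m) = G + 6 = 6 + G)
L = -780506817954/4181 (L = 9 - (-12551 + 25004)*(-3480/12543 + 14991) = 9 - 12453*(-3480*1/12543 + 14991) = 9 - 12453*(-1160/4181 + 14991) = 9 - 12453*62676211/4181 = 9 - 1*780506855583/4181 = 9 - 780506855583/4181 = -780506817954/4181 ≈ -1.8668e+8)
T(x) = -3 - x (T(x) = (6 - 9) - x = -3 - x)
T(K(-1)) - L = (-3 - (-7 - 1)) - 1*(-780506817954/4181) = (-3 - 1*(-8)) + 780506817954/4181 = (-3 + 8) + 780506817954/4181 = 5 + 780506817954/4181 = 780506838859/4181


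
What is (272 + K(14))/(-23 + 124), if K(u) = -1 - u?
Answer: 257/101 ≈ 2.5446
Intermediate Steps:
(272 + K(14))/(-23 + 124) = (272 + (-1 - 1*14))/(-23 + 124) = (272 + (-1 - 14))/101 = (272 - 15)*(1/101) = 257*(1/101) = 257/101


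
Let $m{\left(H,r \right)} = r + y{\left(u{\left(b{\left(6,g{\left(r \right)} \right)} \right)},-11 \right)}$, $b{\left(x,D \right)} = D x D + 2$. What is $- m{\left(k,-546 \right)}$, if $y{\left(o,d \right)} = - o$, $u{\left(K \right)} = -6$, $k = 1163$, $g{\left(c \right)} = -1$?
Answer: $540$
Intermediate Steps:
$b{\left(x,D \right)} = 2 + x D^{2}$ ($b{\left(x,D \right)} = x D^{2} + 2 = 2 + x D^{2}$)
$m{\left(H,r \right)} = 6 + r$ ($m{\left(H,r \right)} = r - -6 = r + 6 = 6 + r$)
$- m{\left(k,-546 \right)} = - (6 - 546) = \left(-1\right) \left(-540\right) = 540$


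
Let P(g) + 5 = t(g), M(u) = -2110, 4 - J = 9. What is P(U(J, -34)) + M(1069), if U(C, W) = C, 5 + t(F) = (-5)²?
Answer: -2095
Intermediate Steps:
J = -5 (J = 4 - 1*9 = 4 - 9 = -5)
t(F) = 20 (t(F) = -5 + (-5)² = -5 + 25 = 20)
P(g) = 15 (P(g) = -5 + 20 = 15)
P(U(J, -34)) + M(1069) = 15 - 2110 = -2095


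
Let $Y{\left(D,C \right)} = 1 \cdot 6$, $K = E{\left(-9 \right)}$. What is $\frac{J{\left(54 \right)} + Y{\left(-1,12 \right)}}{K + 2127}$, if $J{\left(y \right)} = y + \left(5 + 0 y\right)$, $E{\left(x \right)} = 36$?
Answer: $\frac{65}{2163} \approx 0.030051$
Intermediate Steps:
$K = 36$
$Y{\left(D,C \right)} = 6$
$J{\left(y \right)} = 5 + y$ ($J{\left(y \right)} = y + \left(5 + 0\right) = y + 5 = 5 + y$)
$\frac{J{\left(54 \right)} + Y{\left(-1,12 \right)}}{K + 2127} = \frac{\left(5 + 54\right) + 6}{36 + 2127} = \frac{59 + 6}{2163} = 65 \cdot \frac{1}{2163} = \frac{65}{2163}$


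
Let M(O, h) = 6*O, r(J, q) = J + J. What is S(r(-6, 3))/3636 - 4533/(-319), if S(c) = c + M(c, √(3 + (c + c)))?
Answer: 1371266/96657 ≈ 14.187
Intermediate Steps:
r(J, q) = 2*J
S(c) = 7*c (S(c) = c + 6*c = 7*c)
S(r(-6, 3))/3636 - 4533/(-319) = (7*(2*(-6)))/3636 - 4533/(-319) = (7*(-12))*(1/3636) - 4533*(-1/319) = -84*1/3636 + 4533/319 = -7/303 + 4533/319 = 1371266/96657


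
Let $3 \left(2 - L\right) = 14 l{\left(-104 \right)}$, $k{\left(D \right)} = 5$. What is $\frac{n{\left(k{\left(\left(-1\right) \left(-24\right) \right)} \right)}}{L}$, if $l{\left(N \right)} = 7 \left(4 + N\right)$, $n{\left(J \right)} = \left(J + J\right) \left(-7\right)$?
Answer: $- \frac{105}{4903} \approx -0.021415$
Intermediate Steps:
$n{\left(J \right)} = - 14 J$ ($n{\left(J \right)} = 2 J \left(-7\right) = - 14 J$)
$l{\left(N \right)} = 28 + 7 N$
$L = \frac{9806}{3}$ ($L = 2 - \frac{14 \left(28 + 7 \left(-104\right)\right)}{3} = 2 - \frac{14 \left(28 - 728\right)}{3} = 2 - \frac{14 \left(-700\right)}{3} = 2 - - \frac{9800}{3} = 2 + \frac{9800}{3} = \frac{9806}{3} \approx 3268.7$)
$\frac{n{\left(k{\left(\left(-1\right) \left(-24\right) \right)} \right)}}{L} = \frac{\left(-14\right) 5}{\frac{9806}{3}} = \left(-70\right) \frac{3}{9806} = - \frac{105}{4903}$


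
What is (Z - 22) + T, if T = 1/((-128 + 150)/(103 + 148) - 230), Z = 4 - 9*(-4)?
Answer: 1038493/57708 ≈ 17.996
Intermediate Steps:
Z = 40 (Z = 4 + 36 = 40)
T = -251/57708 (T = 1/(22/251 - 230) = 1/(-57708/251) = -251/57708 ≈ -0.0043495)
(Z - 22) + T = (40 - 22) - 251/57708 = 18 - 251/57708 = 1038493/57708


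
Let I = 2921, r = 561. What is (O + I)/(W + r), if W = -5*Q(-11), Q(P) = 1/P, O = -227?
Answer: 14817/3088 ≈ 4.7982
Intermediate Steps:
W = 5/11 (W = -5/(-11) = -5*(-1/11) = 5/11 ≈ 0.45455)
(O + I)/(W + r) = (-227 + 2921)/(5/11 + 561) = 2694/(6176/11) = 2694*(11/6176) = 14817/3088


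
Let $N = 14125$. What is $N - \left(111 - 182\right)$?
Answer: $14196$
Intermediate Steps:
$N - \left(111 - 182\right) = 14125 - \left(111 - 182\right) = 14125 - -71 = 14125 + 71 = 14196$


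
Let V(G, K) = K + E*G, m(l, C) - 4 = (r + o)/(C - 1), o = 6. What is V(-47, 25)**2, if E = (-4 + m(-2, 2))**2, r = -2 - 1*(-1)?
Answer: 1322500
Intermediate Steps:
r = -1 (r = -2 + 1 = -1)
m(l, C) = 4 + 5/(-1 + C) (m(l, C) = 4 + (-1 + 6)/(C - 1) = 4 + 5/(-1 + C))
E = 25 (E = (-4 + (1 + 4*2)/(-1 + 2))**2 = (-4 + (1 + 8)/1)**2 = (-4 + 1*9)**2 = (-4 + 9)**2 = 5**2 = 25)
V(G, K) = K + 25*G
V(-47, 25)**2 = (25 + 25*(-47))**2 = (25 - 1175)**2 = (-1150)**2 = 1322500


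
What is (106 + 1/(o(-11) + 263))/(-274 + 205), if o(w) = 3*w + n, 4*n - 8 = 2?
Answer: -49292/32085 ≈ -1.5363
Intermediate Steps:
n = 5/2 (n = 2 + (¼)*2 = 2 + ½ = 5/2 ≈ 2.5000)
o(w) = 5/2 + 3*w (o(w) = 3*w + 5/2 = 5/2 + 3*w)
(106 + 1/(o(-11) + 263))/(-274 + 205) = (106 + 1/((5/2 + 3*(-11)) + 263))/(-274 + 205) = (106 + 1/((5/2 - 33) + 263))/(-69) = (106 + 1/(-61/2 + 263))*(-1/69) = (106 + 1/(465/2))*(-1/69) = (106 + 2/465)*(-1/69) = (49292/465)*(-1/69) = -49292/32085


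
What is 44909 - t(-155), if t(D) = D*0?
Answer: 44909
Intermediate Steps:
t(D) = 0
44909 - t(-155) = 44909 - 1*0 = 44909 + 0 = 44909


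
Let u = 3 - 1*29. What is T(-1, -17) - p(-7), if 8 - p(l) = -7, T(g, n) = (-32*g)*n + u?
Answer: -585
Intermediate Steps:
u = -26 (u = 3 - 29 = -26)
T(g, n) = -26 - 32*g*n (T(g, n) = (-32*g)*n - 26 = -32*g*n - 26 = -26 - 32*g*n)
p(l) = 15 (p(l) = 8 - 1*(-7) = 8 + 7 = 15)
T(-1, -17) - p(-7) = (-26 - 32*(-1)*(-17)) - 1*15 = (-26 - 544) - 15 = -570 - 15 = -585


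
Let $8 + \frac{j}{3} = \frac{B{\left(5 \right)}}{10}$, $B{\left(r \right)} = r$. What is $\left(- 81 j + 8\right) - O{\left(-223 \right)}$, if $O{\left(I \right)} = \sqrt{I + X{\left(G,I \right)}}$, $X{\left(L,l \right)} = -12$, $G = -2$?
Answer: $\frac{3661}{2} - i \sqrt{235} \approx 1830.5 - 15.33 i$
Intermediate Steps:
$j = - \frac{45}{2}$ ($j = -24 + 3 \cdot \frac{5}{10} = -24 + 3 \cdot 5 \cdot \frac{1}{10} = -24 + 3 \cdot \frac{1}{2} = -24 + \frac{3}{2} = - \frac{45}{2} \approx -22.5$)
$O{\left(I \right)} = \sqrt{-12 + I}$ ($O{\left(I \right)} = \sqrt{I - 12} = \sqrt{-12 + I}$)
$\left(- 81 j + 8\right) - O{\left(-223 \right)} = \left(\left(-81\right) \left(- \frac{45}{2}\right) + 8\right) - \sqrt{-12 - 223} = \left(\frac{3645}{2} + 8\right) - \sqrt{-235} = \frac{3661}{2} - i \sqrt{235}$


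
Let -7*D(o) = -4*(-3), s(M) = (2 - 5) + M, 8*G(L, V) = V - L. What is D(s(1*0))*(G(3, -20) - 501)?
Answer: 12093/14 ≈ 863.79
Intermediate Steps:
G(L, V) = -L/8 + V/8 (G(L, V) = (V - L)/8 = -L/8 + V/8)
s(M) = -3 + M
D(o) = -12/7 (D(o) = -(-4)*(-3)/7 = -⅐*12 = -12/7)
D(s(1*0))*(G(3, -20) - 501) = -12*((-⅛*3 + (⅛)*(-20)) - 501)/7 = -12*((-3/8 - 5/2) - 501)/7 = -12*(-23/8 - 501)/7 = -12/7*(-4031/8) = 12093/14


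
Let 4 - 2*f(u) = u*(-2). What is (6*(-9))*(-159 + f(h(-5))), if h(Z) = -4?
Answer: 8694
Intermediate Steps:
f(u) = 2 + u (f(u) = 2 - u*(-2)/2 = 2 - (-1)*u = 2 + u)
(6*(-9))*(-159 + f(h(-5))) = (6*(-9))*(-159 + (2 - 4)) = -54*(-159 - 2) = -54*(-161) = 8694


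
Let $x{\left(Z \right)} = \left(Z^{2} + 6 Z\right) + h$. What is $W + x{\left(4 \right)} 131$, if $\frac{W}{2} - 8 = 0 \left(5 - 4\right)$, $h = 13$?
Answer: $6959$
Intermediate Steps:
$W = 16$ ($W = 16 + 2 \cdot 0 \left(5 - 4\right) = 16 + 2 \cdot 0 \cdot 1 = 16 + 2 \cdot 0 = 16 + 0 = 16$)
$x{\left(Z \right)} = 13 + Z^{2} + 6 Z$ ($x{\left(Z \right)} = \left(Z^{2} + 6 Z\right) + 13 = 13 + Z^{2} + 6 Z$)
$W + x{\left(4 \right)} 131 = 16 + \left(13 + 4^{2} + 6 \cdot 4\right) 131 = 16 + \left(13 + 16 + 24\right) 131 = 16 + 53 \cdot 131 = 16 + 6943 = 6959$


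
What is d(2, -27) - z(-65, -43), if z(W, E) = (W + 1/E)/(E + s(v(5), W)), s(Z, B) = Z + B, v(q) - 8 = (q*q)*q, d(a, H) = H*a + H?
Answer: -84279/1075 ≈ -78.399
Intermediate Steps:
d(a, H) = H + H*a
v(q) = 8 + q³ (v(q) = 8 + (q*q)*q = 8 + q²*q = 8 + q³)
s(Z, B) = B + Z
z(W, E) = (W + 1/E)/(133 + E + W) (z(W, E) = (W + 1/E)/(E + (W + (8 + 5³))) = (W + 1/E)/(E + (W + (8 + 125))) = (W + 1/E)/(E + (W + 133)) = (W + 1/E)/(E + (133 + W)) = (W + 1/E)/(133 + E + W))
d(2, -27) - z(-65, -43) = -27*(1 + 2) - (1 - 43*(-65))/((-43)*(133 - 43 - 65)) = -27*3 - (-1)*(1 + 2795)/(43*25) = -81 - (-1)*2796/(43*25) = -81 - 1*(-2796/1075) = -81 + 2796/1075 = -84279/1075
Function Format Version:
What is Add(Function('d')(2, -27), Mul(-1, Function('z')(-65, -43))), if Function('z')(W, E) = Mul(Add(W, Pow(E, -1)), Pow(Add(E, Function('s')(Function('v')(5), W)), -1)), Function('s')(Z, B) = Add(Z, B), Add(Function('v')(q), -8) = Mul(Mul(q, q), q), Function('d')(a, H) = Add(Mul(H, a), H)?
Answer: Rational(-84279, 1075) ≈ -78.399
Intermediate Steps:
Function('d')(a, H) = Add(H, Mul(H, a))
Function('v')(q) = Add(8, Pow(q, 3)) (Function('v')(q) = Add(8, Mul(Mul(q, q), q)) = Add(8, Mul(Pow(q, 2), q)) = Add(8, Pow(q, 3)))
Function('s')(Z, B) = Add(B, Z)
Function('z')(W, E) = Mul(Pow(Add(133, E, W), -1), Add(W, Pow(E, -1))) (Function('z')(W, E) = Mul(Add(W, Pow(E, -1)), Pow(Add(E, Add(W, Add(8, Pow(5, 3)))), -1)) = Mul(Add(W, Pow(E, -1)), Pow(Add(E, Add(W, Add(8, 125))), -1)) = Mul(Add(W, Pow(E, -1)), Pow(Add(E, Add(W, 133)), -1)) = Mul(Add(W, Pow(E, -1)), Pow(Add(E, Add(133, W)), -1)) = Mul(Add(W, Pow(E, -1)), Pow(Add(133, E, W), -1)) = Mul(Pow(Add(133, E, W), -1), Add(W, Pow(E, -1))))
Add(Function('d')(2, -27), Mul(-1, Function('z')(-65, -43))) = Add(Mul(-27, Add(1, 2)), Mul(-1, Mul(Pow(-43, -1), Pow(Add(133, -43, -65), -1), Add(1, Mul(-43, -65))))) = Add(Mul(-27, 3), Mul(-1, Mul(Rational(-1, 43), Pow(25, -1), Add(1, 2795)))) = Add(-81, Mul(-1, Mul(Rational(-1, 43), Rational(1, 25), 2796))) = Add(-81, Mul(-1, Rational(-2796, 1075))) = Add(-81, Rational(2796, 1075)) = Rational(-84279, 1075)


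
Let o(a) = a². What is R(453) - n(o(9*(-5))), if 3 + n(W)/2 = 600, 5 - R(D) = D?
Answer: -1642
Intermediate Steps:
R(D) = 5 - D
n(W) = 1194 (n(W) = -6 + 2*600 = -6 + 1200 = 1194)
R(453) - n(o(9*(-5))) = (5 - 1*453) - 1*1194 = (5 - 453) - 1194 = -448 - 1194 = -1642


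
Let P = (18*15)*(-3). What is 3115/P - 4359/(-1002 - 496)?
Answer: -56774/60669 ≈ -0.93580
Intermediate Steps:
P = -810 (P = 270*(-3) = -810)
3115/P - 4359/(-1002 - 496) = 3115/(-810) - 4359/(-1002 - 496) = 3115*(-1/810) - 4359/(-1498) = -623/162 - 4359*(-1/1498) = -623/162 + 4359/1498 = -56774/60669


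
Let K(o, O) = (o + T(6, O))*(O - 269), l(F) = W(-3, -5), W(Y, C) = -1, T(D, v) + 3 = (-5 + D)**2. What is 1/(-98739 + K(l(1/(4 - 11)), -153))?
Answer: -1/97473 ≈ -1.0259e-5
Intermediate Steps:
T(D, v) = -3 + (-5 + D)**2
l(F) = -1
K(o, O) = (-269 + O)*(-2 + o) (K(o, O) = (o + (-3 + (-5 + 6)**2))*(O - 269) = (o + (-3 + 1**2))*(-269 + O) = (o + (-3 + 1))*(-269 + O) = (o - 2)*(-269 + O) = (-2 + o)*(-269 + O) = (-269 + O)*(-2 + o))
1/(-98739 + K(l(1/(4 - 11)), -153)) = 1/(-98739 + (538 - 269*(-1) - 2*(-153) - 153*(-1))) = 1/(-98739 + (538 + 269 + 306 + 153)) = 1/(-98739 + 1266) = 1/(-97473) = -1/97473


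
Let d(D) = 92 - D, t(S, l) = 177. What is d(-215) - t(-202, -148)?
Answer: 130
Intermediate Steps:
d(-215) - t(-202, -148) = (92 - 1*(-215)) - 1*177 = (92 + 215) - 177 = 307 - 177 = 130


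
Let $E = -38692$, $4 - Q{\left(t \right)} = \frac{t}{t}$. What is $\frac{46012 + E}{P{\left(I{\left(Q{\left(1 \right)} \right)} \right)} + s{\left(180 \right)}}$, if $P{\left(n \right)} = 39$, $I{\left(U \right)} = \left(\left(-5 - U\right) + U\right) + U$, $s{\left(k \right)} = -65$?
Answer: $- \frac{3660}{13} \approx -281.54$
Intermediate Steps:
$Q{\left(t \right)} = 3$ ($Q{\left(t \right)} = 4 - \frac{t}{t} = 4 - 1 = 3$)
$I{\left(U \right)} = -5 + U$
$\frac{46012 + E}{P{\left(I{\left(Q{\left(1 \right)} \right)} \right)} + s{\left(180 \right)}} = \frac{46012 - 38692}{39 - 65} = \frac{7320}{-26} = 7320 \left(- \frac{1}{26}\right) = - \frac{3660}{13}$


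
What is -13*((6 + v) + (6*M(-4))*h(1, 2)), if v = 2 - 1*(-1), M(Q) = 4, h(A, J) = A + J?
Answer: -1053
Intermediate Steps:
v = 3 (v = 2 + 1 = 3)
-13*((6 + v) + (6*M(-4))*h(1, 2)) = -13*((6 + 3) + (6*4)*(1 + 2)) = -13*(9 + 24*3) = -13*(9 + 72) = -13*81 = -1053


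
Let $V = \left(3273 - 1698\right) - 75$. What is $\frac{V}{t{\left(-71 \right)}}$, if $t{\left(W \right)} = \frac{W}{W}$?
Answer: $1500$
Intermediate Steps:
$V = 1500$ ($V = 1575 - 75 = 1500$)
$t{\left(W \right)} = 1$
$\frac{V}{t{\left(-71 \right)}} = \frac{1500}{1} = 1500 \cdot 1 = 1500$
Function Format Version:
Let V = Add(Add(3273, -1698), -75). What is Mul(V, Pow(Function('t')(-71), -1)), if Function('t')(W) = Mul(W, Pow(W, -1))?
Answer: 1500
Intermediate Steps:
V = 1500 (V = Add(1575, -75) = 1500)
Function('t')(W) = 1
Mul(V, Pow(Function('t')(-71), -1)) = Mul(1500, Pow(1, -1)) = Mul(1500, 1) = 1500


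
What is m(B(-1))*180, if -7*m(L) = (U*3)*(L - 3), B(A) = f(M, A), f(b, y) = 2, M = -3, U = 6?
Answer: 3240/7 ≈ 462.86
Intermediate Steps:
B(A) = 2
m(L) = 54/7 - 18*L/7 (m(L) = -6*3*(L - 3)/7 = -18*(-3 + L)/7 = -(-54 + 18*L)/7 = 54/7 - 18*L/7)
m(B(-1))*180 = (54/7 - 18/7*2)*180 = (54/7 - 36/7)*180 = (18/7)*180 = 3240/7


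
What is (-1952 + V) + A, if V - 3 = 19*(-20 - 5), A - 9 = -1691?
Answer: -4106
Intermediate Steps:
A = -1682 (A = 9 - 1691 = -1682)
V = -472 (V = 3 + 19*(-20 - 5) = 3 + 19*(-25) = 3 - 475 = -472)
(-1952 + V) + A = (-1952 - 472) - 1682 = -2424 - 1682 = -4106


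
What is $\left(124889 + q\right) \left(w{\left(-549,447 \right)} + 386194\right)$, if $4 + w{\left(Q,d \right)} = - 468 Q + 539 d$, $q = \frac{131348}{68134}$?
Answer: $\frac{3761352771766035}{34067} \approx 1.1041 \cdot 10^{11}$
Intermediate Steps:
$q = \frac{65674}{34067}$ ($q = 131348 \cdot \frac{1}{68134} = \frac{65674}{34067} \approx 1.9278$)
$w{\left(Q,d \right)} = -4 - 468 Q + 539 d$ ($w{\left(Q,d \right)} = -4 - \left(- 539 d + 468 Q\right) = -4 - 468 Q + 539 d$)
$\left(124889 + q\right) \left(w{\left(-549,447 \right)} + 386194\right) = \left(124889 + \frac{65674}{34067}\right) \left(\left(-4 - -256932 + 539 \cdot 447\right) + 386194\right) = \frac{4254659237 \left(\left(-4 + 256932 + 240933\right) + 386194\right)}{34067} = \frac{4254659237 \left(497861 + 386194\right)}{34067} = \frac{4254659237}{34067} \cdot 884055 = \frac{3761352771766035}{34067}$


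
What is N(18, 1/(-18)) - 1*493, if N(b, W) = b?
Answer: -475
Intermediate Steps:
N(18, 1/(-18)) - 1*493 = 18 - 1*493 = 18 - 493 = -475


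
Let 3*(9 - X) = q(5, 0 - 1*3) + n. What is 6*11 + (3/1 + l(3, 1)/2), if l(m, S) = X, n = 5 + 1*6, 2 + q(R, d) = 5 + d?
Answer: 215/3 ≈ 71.667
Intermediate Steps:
q(R, d) = 3 + d (q(R, d) = -2 + (5 + d) = 3 + d)
n = 11 (n = 5 + 6 = 11)
X = 16/3 (X = 9 - ((3 + (0 - 1*3)) + 11)/3 = 9 - ((3 + (0 - 3)) + 11)/3 = 9 - ((3 - 3) + 11)/3 = 9 - (0 + 11)/3 = 9 - ⅓*11 = 9 - 11/3 = 16/3 ≈ 5.3333)
l(m, S) = 16/3
6*11 + (3/1 + l(3, 1)/2) = 6*11 + (3/1 + (16/3)/2) = 66 + (3*1 + (16/3)*(½)) = 66 + (3 + 8/3) = 66 + 17/3 = 215/3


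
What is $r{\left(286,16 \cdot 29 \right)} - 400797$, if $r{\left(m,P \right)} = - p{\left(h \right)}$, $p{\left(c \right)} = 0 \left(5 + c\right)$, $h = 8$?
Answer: $-400797$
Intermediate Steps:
$p{\left(c \right)} = 0$
$r{\left(m,P \right)} = 0$ ($r{\left(m,P \right)} = \left(-1\right) 0 = 0$)
$r{\left(286,16 \cdot 29 \right)} - 400797 = 0 - 400797 = -400797$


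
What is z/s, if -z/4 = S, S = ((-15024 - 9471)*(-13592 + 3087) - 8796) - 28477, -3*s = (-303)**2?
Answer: 1029130808/30603 ≈ 33628.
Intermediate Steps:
s = -30603 (s = -1/3*(-303)**2 = -1/3*91809 = -30603)
S = 257282702 (S = (-24495*(-10505) - 8796) - 28477 = (257319975 - 8796) - 28477 = 257311179 - 28477 = 257282702)
z = -1029130808 (z = -4*257282702 = -1029130808)
z/s = -1029130808/(-30603) = -1029130808*(-1/30603) = 1029130808/30603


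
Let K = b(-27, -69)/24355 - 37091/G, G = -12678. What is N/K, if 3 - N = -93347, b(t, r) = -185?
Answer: 230591444892/7208047 ≈ 31991.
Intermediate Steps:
K = 180201175/61754538 (K = -185/24355 - 37091/(-12678) = -185*1/24355 - 37091*(-1/12678) = -37/4871 + 37091/12678 = 180201175/61754538 ≈ 2.9180)
N = 93350 (N = 3 - 1*(-93347) = 3 + 93347 = 93350)
N/K = 93350/(180201175/61754538) = 93350*(61754538/180201175) = 230591444892/7208047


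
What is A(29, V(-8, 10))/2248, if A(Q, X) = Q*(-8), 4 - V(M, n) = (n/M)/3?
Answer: -29/281 ≈ -0.10320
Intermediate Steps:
V(M, n) = 4 - n/(3*M) (V(M, n) = 4 - n/M/3 = 4 - n/(3*M))
A(Q, X) = -8*Q
A(29, V(-8, 10))/2248 = -8*29/2248 = -232*1/2248 = -29/281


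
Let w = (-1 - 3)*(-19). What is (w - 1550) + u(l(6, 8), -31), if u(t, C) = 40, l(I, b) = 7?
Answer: -1434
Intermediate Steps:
w = 76 (w = -4*(-19) = 76)
(w - 1550) + u(l(6, 8), -31) = (76 - 1550) + 40 = -1474 + 40 = -1434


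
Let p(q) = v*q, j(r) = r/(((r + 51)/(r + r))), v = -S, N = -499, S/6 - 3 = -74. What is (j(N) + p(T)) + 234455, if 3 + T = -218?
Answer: 31180215/224 ≈ 1.3920e+5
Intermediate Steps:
T = -221 (T = -3 - 218 = -221)
S = -426 (S = 18 + 6*(-74) = 18 - 444 = -426)
v = 426 (v = -1*(-426) = 426)
j(r) = 2*r**2/(51 + r) (j(r) = r/(((51 + r)/((2*r)))) = r/(((51 + r)*(1/(2*r)))) = r/(((51 + r)/(2*r))) = r*(2*r/(51 + r)) = 2*r**2/(51 + r))
p(q) = 426*q
(j(N) + p(T)) + 234455 = (2*(-499)**2/(51 - 499) + 426*(-221)) + 234455 = (2*249001/(-448) - 94146) + 234455 = (2*249001*(-1/448) - 94146) + 234455 = (-249001/224 - 94146) + 234455 = -21337705/224 + 234455 = 31180215/224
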